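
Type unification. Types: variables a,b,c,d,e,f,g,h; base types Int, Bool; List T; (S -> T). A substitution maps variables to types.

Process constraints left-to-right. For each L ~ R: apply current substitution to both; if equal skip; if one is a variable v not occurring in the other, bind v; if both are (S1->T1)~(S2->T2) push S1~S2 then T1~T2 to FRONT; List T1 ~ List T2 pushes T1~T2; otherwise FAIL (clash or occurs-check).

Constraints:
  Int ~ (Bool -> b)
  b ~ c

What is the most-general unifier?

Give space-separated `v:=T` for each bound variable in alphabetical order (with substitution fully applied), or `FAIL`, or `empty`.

Answer: FAIL

Derivation:
step 1: unify Int ~ (Bool -> b)  [subst: {-} | 1 pending]
  clash: Int vs (Bool -> b)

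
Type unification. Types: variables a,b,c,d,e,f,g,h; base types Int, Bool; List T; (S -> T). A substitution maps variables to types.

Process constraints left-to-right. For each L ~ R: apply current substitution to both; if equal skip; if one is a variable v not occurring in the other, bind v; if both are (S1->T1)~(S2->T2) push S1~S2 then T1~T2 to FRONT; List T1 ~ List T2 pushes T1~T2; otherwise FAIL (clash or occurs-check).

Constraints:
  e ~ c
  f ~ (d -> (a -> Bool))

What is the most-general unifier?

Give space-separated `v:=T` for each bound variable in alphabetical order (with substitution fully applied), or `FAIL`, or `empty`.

Answer: e:=c f:=(d -> (a -> Bool))

Derivation:
step 1: unify e ~ c  [subst: {-} | 1 pending]
  bind e := c
step 2: unify f ~ (d -> (a -> Bool))  [subst: {e:=c} | 0 pending]
  bind f := (d -> (a -> Bool))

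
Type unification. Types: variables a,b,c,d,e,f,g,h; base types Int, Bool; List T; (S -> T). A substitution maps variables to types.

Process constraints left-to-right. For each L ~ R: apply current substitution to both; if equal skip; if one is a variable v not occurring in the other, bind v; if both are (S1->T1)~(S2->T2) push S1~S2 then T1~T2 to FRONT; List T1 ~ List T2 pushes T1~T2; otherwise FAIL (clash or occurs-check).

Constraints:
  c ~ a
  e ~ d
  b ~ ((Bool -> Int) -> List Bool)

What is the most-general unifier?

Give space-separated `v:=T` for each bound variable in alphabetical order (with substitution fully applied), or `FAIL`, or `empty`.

step 1: unify c ~ a  [subst: {-} | 2 pending]
  bind c := a
step 2: unify e ~ d  [subst: {c:=a} | 1 pending]
  bind e := d
step 3: unify b ~ ((Bool -> Int) -> List Bool)  [subst: {c:=a, e:=d} | 0 pending]
  bind b := ((Bool -> Int) -> List Bool)

Answer: b:=((Bool -> Int) -> List Bool) c:=a e:=d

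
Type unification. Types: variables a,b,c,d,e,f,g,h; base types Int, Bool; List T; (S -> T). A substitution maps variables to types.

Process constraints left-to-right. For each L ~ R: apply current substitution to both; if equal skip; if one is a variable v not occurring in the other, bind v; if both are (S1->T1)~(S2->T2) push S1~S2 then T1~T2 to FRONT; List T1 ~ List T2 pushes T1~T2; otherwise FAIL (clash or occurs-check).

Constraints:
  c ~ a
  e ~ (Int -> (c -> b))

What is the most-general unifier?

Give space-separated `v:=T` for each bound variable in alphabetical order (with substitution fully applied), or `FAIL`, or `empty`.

step 1: unify c ~ a  [subst: {-} | 1 pending]
  bind c := a
step 2: unify e ~ (Int -> (a -> b))  [subst: {c:=a} | 0 pending]
  bind e := (Int -> (a -> b))

Answer: c:=a e:=(Int -> (a -> b))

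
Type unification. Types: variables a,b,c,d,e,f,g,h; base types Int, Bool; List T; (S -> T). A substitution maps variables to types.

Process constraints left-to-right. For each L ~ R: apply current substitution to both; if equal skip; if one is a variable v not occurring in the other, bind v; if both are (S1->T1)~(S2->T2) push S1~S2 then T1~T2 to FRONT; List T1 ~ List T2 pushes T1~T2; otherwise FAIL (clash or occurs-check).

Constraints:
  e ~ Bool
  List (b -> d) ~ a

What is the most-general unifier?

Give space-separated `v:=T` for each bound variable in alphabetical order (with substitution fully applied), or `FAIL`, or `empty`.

Answer: a:=List (b -> d) e:=Bool

Derivation:
step 1: unify e ~ Bool  [subst: {-} | 1 pending]
  bind e := Bool
step 2: unify List (b -> d) ~ a  [subst: {e:=Bool} | 0 pending]
  bind a := List (b -> d)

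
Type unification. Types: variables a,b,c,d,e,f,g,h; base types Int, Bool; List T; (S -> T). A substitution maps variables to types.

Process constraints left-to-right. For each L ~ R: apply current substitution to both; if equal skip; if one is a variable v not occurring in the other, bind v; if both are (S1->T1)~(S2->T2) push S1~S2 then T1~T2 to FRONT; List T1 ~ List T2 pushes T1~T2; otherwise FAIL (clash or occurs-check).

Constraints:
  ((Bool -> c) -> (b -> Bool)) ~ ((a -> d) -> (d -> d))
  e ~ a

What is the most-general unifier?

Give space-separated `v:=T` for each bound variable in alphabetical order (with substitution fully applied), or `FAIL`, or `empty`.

Answer: a:=Bool b:=Bool c:=Bool d:=Bool e:=Bool

Derivation:
step 1: unify ((Bool -> c) -> (b -> Bool)) ~ ((a -> d) -> (d -> d))  [subst: {-} | 1 pending]
  -> decompose arrow: push (Bool -> c)~(a -> d), (b -> Bool)~(d -> d)
step 2: unify (Bool -> c) ~ (a -> d)  [subst: {-} | 2 pending]
  -> decompose arrow: push Bool~a, c~d
step 3: unify Bool ~ a  [subst: {-} | 3 pending]
  bind a := Bool
step 4: unify c ~ d  [subst: {a:=Bool} | 2 pending]
  bind c := d
step 5: unify (b -> Bool) ~ (d -> d)  [subst: {a:=Bool, c:=d} | 1 pending]
  -> decompose arrow: push b~d, Bool~d
step 6: unify b ~ d  [subst: {a:=Bool, c:=d} | 2 pending]
  bind b := d
step 7: unify Bool ~ d  [subst: {a:=Bool, c:=d, b:=d} | 1 pending]
  bind d := Bool
step 8: unify e ~ Bool  [subst: {a:=Bool, c:=d, b:=d, d:=Bool} | 0 pending]
  bind e := Bool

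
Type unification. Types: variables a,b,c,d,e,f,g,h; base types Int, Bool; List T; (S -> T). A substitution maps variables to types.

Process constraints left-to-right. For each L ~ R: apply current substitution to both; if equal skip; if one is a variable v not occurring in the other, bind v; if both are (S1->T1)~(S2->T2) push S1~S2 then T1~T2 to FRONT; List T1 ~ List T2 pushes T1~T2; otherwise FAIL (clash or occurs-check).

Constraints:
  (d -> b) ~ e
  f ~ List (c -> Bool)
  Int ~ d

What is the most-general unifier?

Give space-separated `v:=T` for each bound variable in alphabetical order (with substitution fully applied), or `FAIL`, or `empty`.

step 1: unify (d -> b) ~ e  [subst: {-} | 2 pending]
  bind e := (d -> b)
step 2: unify f ~ List (c -> Bool)  [subst: {e:=(d -> b)} | 1 pending]
  bind f := List (c -> Bool)
step 3: unify Int ~ d  [subst: {e:=(d -> b), f:=List (c -> Bool)} | 0 pending]
  bind d := Int

Answer: d:=Int e:=(Int -> b) f:=List (c -> Bool)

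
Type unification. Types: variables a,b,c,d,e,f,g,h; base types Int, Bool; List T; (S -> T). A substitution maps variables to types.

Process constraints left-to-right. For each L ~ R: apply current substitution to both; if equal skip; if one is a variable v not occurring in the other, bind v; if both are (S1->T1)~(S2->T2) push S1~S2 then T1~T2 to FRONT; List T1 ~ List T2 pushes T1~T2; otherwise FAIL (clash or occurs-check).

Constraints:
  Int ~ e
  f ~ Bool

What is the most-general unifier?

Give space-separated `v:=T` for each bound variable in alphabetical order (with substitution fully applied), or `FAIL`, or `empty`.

step 1: unify Int ~ e  [subst: {-} | 1 pending]
  bind e := Int
step 2: unify f ~ Bool  [subst: {e:=Int} | 0 pending]
  bind f := Bool

Answer: e:=Int f:=Bool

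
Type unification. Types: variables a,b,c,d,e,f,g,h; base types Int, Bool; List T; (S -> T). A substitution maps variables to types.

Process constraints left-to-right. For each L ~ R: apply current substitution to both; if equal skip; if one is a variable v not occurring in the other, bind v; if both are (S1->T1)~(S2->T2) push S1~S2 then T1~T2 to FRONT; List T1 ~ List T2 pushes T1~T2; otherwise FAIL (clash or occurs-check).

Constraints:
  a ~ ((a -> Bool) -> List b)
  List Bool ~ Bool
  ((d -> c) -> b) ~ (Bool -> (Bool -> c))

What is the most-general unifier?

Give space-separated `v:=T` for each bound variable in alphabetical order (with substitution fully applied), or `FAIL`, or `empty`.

Answer: FAIL

Derivation:
step 1: unify a ~ ((a -> Bool) -> List b)  [subst: {-} | 2 pending]
  occurs-check fail: a in ((a -> Bool) -> List b)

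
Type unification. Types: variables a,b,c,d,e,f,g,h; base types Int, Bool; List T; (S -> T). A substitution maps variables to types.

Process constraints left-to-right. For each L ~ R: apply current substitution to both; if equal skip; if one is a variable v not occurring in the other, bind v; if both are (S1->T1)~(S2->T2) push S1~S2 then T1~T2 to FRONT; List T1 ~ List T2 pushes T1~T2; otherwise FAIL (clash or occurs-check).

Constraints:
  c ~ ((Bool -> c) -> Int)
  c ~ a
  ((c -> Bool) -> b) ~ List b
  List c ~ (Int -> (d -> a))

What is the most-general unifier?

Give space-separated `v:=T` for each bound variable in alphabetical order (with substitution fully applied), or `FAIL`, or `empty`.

Answer: FAIL

Derivation:
step 1: unify c ~ ((Bool -> c) -> Int)  [subst: {-} | 3 pending]
  occurs-check fail: c in ((Bool -> c) -> Int)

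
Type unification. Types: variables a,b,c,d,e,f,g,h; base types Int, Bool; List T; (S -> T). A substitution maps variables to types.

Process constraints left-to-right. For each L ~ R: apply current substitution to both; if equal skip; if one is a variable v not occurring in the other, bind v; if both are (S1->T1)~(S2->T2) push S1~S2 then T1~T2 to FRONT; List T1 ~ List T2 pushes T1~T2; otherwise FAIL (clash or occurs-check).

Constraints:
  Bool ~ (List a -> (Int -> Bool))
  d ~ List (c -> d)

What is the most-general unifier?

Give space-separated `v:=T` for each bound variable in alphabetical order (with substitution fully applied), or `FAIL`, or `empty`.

Answer: FAIL

Derivation:
step 1: unify Bool ~ (List a -> (Int -> Bool))  [subst: {-} | 1 pending]
  clash: Bool vs (List a -> (Int -> Bool))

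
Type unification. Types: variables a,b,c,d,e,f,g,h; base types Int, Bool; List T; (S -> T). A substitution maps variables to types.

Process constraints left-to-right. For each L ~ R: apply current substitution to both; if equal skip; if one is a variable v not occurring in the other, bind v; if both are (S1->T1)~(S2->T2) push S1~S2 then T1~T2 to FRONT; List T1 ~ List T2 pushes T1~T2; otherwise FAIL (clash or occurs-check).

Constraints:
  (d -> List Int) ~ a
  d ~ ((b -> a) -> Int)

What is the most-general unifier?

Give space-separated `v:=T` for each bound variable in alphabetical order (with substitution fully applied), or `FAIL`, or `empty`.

step 1: unify (d -> List Int) ~ a  [subst: {-} | 1 pending]
  bind a := (d -> List Int)
step 2: unify d ~ ((b -> (d -> List Int)) -> Int)  [subst: {a:=(d -> List Int)} | 0 pending]
  occurs-check fail: d in ((b -> (d -> List Int)) -> Int)

Answer: FAIL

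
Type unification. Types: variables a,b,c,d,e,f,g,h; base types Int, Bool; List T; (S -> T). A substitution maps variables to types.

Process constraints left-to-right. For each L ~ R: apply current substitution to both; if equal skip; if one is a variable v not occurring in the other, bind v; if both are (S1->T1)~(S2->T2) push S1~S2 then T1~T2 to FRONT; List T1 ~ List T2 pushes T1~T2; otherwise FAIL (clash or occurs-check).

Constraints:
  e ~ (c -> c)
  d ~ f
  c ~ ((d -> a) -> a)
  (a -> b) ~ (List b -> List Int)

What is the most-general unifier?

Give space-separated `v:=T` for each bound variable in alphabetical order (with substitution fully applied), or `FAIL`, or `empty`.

Answer: a:=List List Int b:=List Int c:=((f -> List List Int) -> List List Int) d:=f e:=(((f -> List List Int) -> List List Int) -> ((f -> List List Int) -> List List Int))

Derivation:
step 1: unify e ~ (c -> c)  [subst: {-} | 3 pending]
  bind e := (c -> c)
step 2: unify d ~ f  [subst: {e:=(c -> c)} | 2 pending]
  bind d := f
step 3: unify c ~ ((f -> a) -> a)  [subst: {e:=(c -> c), d:=f} | 1 pending]
  bind c := ((f -> a) -> a)
step 4: unify (a -> b) ~ (List b -> List Int)  [subst: {e:=(c -> c), d:=f, c:=((f -> a) -> a)} | 0 pending]
  -> decompose arrow: push a~List b, b~List Int
step 5: unify a ~ List b  [subst: {e:=(c -> c), d:=f, c:=((f -> a) -> a)} | 1 pending]
  bind a := List b
step 6: unify b ~ List Int  [subst: {e:=(c -> c), d:=f, c:=((f -> a) -> a), a:=List b} | 0 pending]
  bind b := List Int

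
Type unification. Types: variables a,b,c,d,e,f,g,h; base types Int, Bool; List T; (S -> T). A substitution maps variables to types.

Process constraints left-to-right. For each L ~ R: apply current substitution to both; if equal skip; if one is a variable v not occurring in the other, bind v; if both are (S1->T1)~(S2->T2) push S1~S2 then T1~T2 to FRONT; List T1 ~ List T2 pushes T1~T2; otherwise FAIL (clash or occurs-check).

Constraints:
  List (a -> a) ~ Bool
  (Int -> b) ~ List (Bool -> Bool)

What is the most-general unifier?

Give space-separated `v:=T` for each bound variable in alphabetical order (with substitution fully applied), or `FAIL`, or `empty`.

Answer: FAIL

Derivation:
step 1: unify List (a -> a) ~ Bool  [subst: {-} | 1 pending]
  clash: List (a -> a) vs Bool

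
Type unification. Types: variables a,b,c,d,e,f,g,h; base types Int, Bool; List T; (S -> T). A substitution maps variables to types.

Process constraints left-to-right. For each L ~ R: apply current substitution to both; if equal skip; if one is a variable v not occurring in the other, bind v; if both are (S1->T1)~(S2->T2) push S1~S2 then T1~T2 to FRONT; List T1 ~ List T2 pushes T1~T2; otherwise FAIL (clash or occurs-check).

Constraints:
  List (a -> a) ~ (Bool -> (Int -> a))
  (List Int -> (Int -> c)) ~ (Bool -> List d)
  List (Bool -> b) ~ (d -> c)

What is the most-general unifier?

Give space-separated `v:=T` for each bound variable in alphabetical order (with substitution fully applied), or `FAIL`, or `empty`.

Answer: FAIL

Derivation:
step 1: unify List (a -> a) ~ (Bool -> (Int -> a))  [subst: {-} | 2 pending]
  clash: List (a -> a) vs (Bool -> (Int -> a))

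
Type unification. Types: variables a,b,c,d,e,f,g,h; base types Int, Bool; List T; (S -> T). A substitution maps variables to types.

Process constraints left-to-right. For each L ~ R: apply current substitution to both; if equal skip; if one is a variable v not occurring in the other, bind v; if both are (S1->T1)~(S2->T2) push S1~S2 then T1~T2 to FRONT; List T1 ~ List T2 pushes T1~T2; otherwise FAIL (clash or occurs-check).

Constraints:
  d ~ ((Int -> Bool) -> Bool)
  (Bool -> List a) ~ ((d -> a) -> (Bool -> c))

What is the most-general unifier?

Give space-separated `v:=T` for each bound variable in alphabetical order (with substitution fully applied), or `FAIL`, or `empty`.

Answer: FAIL

Derivation:
step 1: unify d ~ ((Int -> Bool) -> Bool)  [subst: {-} | 1 pending]
  bind d := ((Int -> Bool) -> Bool)
step 2: unify (Bool -> List a) ~ ((((Int -> Bool) -> Bool) -> a) -> (Bool -> c))  [subst: {d:=((Int -> Bool) -> Bool)} | 0 pending]
  -> decompose arrow: push Bool~(((Int -> Bool) -> Bool) -> a), List a~(Bool -> c)
step 3: unify Bool ~ (((Int -> Bool) -> Bool) -> a)  [subst: {d:=((Int -> Bool) -> Bool)} | 1 pending]
  clash: Bool vs (((Int -> Bool) -> Bool) -> a)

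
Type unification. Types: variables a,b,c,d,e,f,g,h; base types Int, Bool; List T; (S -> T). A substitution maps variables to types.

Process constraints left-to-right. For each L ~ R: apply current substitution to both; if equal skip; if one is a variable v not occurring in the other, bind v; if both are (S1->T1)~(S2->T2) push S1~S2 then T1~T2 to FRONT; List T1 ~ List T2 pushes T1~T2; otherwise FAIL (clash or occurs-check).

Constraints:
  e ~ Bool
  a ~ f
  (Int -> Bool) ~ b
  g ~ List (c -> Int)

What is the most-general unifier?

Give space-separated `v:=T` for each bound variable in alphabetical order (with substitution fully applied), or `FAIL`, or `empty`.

Answer: a:=f b:=(Int -> Bool) e:=Bool g:=List (c -> Int)

Derivation:
step 1: unify e ~ Bool  [subst: {-} | 3 pending]
  bind e := Bool
step 2: unify a ~ f  [subst: {e:=Bool} | 2 pending]
  bind a := f
step 3: unify (Int -> Bool) ~ b  [subst: {e:=Bool, a:=f} | 1 pending]
  bind b := (Int -> Bool)
step 4: unify g ~ List (c -> Int)  [subst: {e:=Bool, a:=f, b:=(Int -> Bool)} | 0 pending]
  bind g := List (c -> Int)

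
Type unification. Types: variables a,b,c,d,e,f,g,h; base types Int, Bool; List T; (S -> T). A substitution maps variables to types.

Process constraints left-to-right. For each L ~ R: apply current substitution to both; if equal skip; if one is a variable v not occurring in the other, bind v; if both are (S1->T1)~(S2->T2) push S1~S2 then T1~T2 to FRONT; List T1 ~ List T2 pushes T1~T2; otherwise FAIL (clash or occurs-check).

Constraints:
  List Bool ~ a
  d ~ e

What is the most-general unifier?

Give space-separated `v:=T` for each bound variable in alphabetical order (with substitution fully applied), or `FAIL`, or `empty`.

step 1: unify List Bool ~ a  [subst: {-} | 1 pending]
  bind a := List Bool
step 2: unify d ~ e  [subst: {a:=List Bool} | 0 pending]
  bind d := e

Answer: a:=List Bool d:=e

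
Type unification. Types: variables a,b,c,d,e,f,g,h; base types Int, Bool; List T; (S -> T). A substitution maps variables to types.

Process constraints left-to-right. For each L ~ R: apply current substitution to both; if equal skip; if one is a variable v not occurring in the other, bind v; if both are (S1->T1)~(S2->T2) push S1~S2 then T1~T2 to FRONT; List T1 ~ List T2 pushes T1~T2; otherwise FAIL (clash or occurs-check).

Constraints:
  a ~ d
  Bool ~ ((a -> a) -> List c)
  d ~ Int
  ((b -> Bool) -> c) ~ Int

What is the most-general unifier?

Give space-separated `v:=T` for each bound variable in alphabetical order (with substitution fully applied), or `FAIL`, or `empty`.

Answer: FAIL

Derivation:
step 1: unify a ~ d  [subst: {-} | 3 pending]
  bind a := d
step 2: unify Bool ~ ((d -> d) -> List c)  [subst: {a:=d} | 2 pending]
  clash: Bool vs ((d -> d) -> List c)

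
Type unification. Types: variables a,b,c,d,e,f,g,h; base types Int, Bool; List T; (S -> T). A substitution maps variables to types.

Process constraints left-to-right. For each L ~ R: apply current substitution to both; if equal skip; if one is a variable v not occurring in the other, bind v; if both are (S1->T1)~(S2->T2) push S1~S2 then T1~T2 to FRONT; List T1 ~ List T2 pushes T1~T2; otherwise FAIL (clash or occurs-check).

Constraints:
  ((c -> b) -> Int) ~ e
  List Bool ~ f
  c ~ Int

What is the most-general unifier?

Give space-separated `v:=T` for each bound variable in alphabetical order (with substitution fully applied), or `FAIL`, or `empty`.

Answer: c:=Int e:=((Int -> b) -> Int) f:=List Bool

Derivation:
step 1: unify ((c -> b) -> Int) ~ e  [subst: {-} | 2 pending]
  bind e := ((c -> b) -> Int)
step 2: unify List Bool ~ f  [subst: {e:=((c -> b) -> Int)} | 1 pending]
  bind f := List Bool
step 3: unify c ~ Int  [subst: {e:=((c -> b) -> Int), f:=List Bool} | 0 pending]
  bind c := Int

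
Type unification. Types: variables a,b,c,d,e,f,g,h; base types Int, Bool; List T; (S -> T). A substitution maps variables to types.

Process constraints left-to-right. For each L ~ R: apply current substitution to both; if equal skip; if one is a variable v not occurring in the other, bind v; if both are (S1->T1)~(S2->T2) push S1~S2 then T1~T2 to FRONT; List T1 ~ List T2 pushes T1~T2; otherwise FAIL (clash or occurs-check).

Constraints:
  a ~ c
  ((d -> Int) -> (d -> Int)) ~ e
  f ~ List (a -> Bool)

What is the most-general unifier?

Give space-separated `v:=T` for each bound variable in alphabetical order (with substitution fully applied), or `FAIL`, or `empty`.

Answer: a:=c e:=((d -> Int) -> (d -> Int)) f:=List (c -> Bool)

Derivation:
step 1: unify a ~ c  [subst: {-} | 2 pending]
  bind a := c
step 2: unify ((d -> Int) -> (d -> Int)) ~ e  [subst: {a:=c} | 1 pending]
  bind e := ((d -> Int) -> (d -> Int))
step 3: unify f ~ List (c -> Bool)  [subst: {a:=c, e:=((d -> Int) -> (d -> Int))} | 0 pending]
  bind f := List (c -> Bool)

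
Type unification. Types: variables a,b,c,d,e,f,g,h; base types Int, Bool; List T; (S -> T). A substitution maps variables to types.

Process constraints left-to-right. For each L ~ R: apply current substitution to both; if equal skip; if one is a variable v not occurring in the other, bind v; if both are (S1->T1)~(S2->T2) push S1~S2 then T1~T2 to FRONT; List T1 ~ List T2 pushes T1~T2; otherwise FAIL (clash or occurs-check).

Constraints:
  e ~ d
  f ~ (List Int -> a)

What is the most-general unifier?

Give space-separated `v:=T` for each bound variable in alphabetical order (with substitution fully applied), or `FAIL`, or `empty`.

step 1: unify e ~ d  [subst: {-} | 1 pending]
  bind e := d
step 2: unify f ~ (List Int -> a)  [subst: {e:=d} | 0 pending]
  bind f := (List Int -> a)

Answer: e:=d f:=(List Int -> a)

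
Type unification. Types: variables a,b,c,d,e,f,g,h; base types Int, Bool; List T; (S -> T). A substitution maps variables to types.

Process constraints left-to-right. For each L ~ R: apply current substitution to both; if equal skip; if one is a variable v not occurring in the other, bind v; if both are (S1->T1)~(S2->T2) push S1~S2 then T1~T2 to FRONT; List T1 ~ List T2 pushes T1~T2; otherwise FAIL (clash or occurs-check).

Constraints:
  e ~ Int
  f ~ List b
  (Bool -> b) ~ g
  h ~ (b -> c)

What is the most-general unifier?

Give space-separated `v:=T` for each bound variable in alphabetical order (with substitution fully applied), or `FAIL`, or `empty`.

step 1: unify e ~ Int  [subst: {-} | 3 pending]
  bind e := Int
step 2: unify f ~ List b  [subst: {e:=Int} | 2 pending]
  bind f := List b
step 3: unify (Bool -> b) ~ g  [subst: {e:=Int, f:=List b} | 1 pending]
  bind g := (Bool -> b)
step 4: unify h ~ (b -> c)  [subst: {e:=Int, f:=List b, g:=(Bool -> b)} | 0 pending]
  bind h := (b -> c)

Answer: e:=Int f:=List b g:=(Bool -> b) h:=(b -> c)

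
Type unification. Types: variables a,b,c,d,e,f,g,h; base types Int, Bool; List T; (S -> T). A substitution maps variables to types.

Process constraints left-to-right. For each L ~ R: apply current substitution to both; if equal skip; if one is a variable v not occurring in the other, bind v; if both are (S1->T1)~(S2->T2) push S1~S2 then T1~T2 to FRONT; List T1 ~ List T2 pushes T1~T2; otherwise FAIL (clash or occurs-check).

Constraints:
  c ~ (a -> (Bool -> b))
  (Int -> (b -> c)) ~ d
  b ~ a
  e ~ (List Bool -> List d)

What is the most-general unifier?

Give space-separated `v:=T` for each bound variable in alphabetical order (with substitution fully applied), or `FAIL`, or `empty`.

Answer: b:=a c:=(a -> (Bool -> a)) d:=(Int -> (a -> (a -> (Bool -> a)))) e:=(List Bool -> List (Int -> (a -> (a -> (Bool -> a)))))

Derivation:
step 1: unify c ~ (a -> (Bool -> b))  [subst: {-} | 3 pending]
  bind c := (a -> (Bool -> b))
step 2: unify (Int -> (b -> (a -> (Bool -> b)))) ~ d  [subst: {c:=(a -> (Bool -> b))} | 2 pending]
  bind d := (Int -> (b -> (a -> (Bool -> b))))
step 3: unify b ~ a  [subst: {c:=(a -> (Bool -> b)), d:=(Int -> (b -> (a -> (Bool -> b))))} | 1 pending]
  bind b := a
step 4: unify e ~ (List Bool -> List (Int -> (a -> (a -> (Bool -> a)))))  [subst: {c:=(a -> (Bool -> b)), d:=(Int -> (b -> (a -> (Bool -> b)))), b:=a} | 0 pending]
  bind e := (List Bool -> List (Int -> (a -> (a -> (Bool -> a)))))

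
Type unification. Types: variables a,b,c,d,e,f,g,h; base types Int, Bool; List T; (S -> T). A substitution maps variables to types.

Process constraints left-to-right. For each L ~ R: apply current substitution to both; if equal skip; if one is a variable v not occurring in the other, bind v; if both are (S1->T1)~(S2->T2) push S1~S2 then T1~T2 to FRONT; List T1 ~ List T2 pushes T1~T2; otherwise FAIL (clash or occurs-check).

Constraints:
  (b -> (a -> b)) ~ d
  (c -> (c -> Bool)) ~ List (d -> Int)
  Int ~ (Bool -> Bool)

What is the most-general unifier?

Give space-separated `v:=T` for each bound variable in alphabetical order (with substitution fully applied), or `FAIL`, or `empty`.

Answer: FAIL

Derivation:
step 1: unify (b -> (a -> b)) ~ d  [subst: {-} | 2 pending]
  bind d := (b -> (a -> b))
step 2: unify (c -> (c -> Bool)) ~ List ((b -> (a -> b)) -> Int)  [subst: {d:=(b -> (a -> b))} | 1 pending]
  clash: (c -> (c -> Bool)) vs List ((b -> (a -> b)) -> Int)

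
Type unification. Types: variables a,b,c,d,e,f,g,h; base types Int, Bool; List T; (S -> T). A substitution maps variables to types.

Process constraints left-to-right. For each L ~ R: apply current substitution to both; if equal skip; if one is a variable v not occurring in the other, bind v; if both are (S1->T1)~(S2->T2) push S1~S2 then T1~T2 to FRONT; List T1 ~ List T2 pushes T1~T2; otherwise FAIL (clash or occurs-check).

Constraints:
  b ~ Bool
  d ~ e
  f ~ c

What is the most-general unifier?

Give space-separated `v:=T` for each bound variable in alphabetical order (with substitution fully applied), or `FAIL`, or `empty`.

step 1: unify b ~ Bool  [subst: {-} | 2 pending]
  bind b := Bool
step 2: unify d ~ e  [subst: {b:=Bool} | 1 pending]
  bind d := e
step 3: unify f ~ c  [subst: {b:=Bool, d:=e} | 0 pending]
  bind f := c

Answer: b:=Bool d:=e f:=c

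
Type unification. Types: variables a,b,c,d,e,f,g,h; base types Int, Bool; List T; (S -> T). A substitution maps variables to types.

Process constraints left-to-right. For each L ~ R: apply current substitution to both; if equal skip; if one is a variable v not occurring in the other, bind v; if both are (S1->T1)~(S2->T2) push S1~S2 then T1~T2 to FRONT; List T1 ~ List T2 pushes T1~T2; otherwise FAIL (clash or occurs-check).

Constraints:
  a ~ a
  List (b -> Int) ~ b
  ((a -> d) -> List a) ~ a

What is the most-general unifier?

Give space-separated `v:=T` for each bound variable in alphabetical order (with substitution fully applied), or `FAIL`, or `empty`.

step 1: unify a ~ a  [subst: {-} | 2 pending]
  -> identical, skip
step 2: unify List (b -> Int) ~ b  [subst: {-} | 1 pending]
  occurs-check fail

Answer: FAIL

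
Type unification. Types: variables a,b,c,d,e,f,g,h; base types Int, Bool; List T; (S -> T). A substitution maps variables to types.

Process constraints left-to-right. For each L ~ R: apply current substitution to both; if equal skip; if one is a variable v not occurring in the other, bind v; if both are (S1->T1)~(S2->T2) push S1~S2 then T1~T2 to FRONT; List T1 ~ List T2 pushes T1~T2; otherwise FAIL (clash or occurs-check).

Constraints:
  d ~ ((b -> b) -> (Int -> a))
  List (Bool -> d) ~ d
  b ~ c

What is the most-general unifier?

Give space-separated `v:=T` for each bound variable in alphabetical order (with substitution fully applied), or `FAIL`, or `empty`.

Answer: FAIL

Derivation:
step 1: unify d ~ ((b -> b) -> (Int -> a))  [subst: {-} | 2 pending]
  bind d := ((b -> b) -> (Int -> a))
step 2: unify List (Bool -> ((b -> b) -> (Int -> a))) ~ ((b -> b) -> (Int -> a))  [subst: {d:=((b -> b) -> (Int -> a))} | 1 pending]
  clash: List (Bool -> ((b -> b) -> (Int -> a))) vs ((b -> b) -> (Int -> a))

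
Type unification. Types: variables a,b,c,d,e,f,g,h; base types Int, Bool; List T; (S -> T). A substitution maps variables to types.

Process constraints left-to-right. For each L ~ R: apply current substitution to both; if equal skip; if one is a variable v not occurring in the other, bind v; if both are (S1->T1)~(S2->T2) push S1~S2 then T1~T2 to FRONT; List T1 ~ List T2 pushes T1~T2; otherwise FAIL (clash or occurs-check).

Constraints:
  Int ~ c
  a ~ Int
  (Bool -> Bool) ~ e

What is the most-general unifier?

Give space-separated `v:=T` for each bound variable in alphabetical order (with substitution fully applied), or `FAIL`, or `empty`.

Answer: a:=Int c:=Int e:=(Bool -> Bool)

Derivation:
step 1: unify Int ~ c  [subst: {-} | 2 pending]
  bind c := Int
step 2: unify a ~ Int  [subst: {c:=Int} | 1 pending]
  bind a := Int
step 3: unify (Bool -> Bool) ~ e  [subst: {c:=Int, a:=Int} | 0 pending]
  bind e := (Bool -> Bool)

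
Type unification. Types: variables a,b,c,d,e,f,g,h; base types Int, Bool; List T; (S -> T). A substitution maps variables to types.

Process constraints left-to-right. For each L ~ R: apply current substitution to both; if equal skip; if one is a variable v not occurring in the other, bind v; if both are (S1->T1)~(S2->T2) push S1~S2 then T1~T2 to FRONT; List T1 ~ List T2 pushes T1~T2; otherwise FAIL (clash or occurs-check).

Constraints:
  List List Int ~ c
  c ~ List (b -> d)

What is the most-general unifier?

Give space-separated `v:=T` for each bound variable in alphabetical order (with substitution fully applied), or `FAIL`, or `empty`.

Answer: FAIL

Derivation:
step 1: unify List List Int ~ c  [subst: {-} | 1 pending]
  bind c := List List Int
step 2: unify List List Int ~ List (b -> d)  [subst: {c:=List List Int} | 0 pending]
  -> decompose List: push List Int~(b -> d)
step 3: unify List Int ~ (b -> d)  [subst: {c:=List List Int} | 0 pending]
  clash: List Int vs (b -> d)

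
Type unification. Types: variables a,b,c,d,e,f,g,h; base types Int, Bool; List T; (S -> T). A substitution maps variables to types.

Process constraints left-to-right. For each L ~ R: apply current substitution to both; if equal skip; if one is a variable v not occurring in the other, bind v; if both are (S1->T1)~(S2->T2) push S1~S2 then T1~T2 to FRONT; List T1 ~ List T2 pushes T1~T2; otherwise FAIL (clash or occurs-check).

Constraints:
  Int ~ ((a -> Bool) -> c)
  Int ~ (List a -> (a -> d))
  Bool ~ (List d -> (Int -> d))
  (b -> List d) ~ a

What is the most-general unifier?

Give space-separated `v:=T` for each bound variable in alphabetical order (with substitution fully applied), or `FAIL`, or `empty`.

Answer: FAIL

Derivation:
step 1: unify Int ~ ((a -> Bool) -> c)  [subst: {-} | 3 pending]
  clash: Int vs ((a -> Bool) -> c)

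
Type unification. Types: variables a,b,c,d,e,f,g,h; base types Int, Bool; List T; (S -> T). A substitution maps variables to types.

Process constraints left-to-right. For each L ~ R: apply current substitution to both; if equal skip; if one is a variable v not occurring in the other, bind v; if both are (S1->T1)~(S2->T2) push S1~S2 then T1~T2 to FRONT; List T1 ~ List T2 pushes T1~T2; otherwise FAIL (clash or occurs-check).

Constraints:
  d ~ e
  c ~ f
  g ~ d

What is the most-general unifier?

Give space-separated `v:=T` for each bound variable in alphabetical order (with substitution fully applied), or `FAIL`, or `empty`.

Answer: c:=f d:=e g:=e

Derivation:
step 1: unify d ~ e  [subst: {-} | 2 pending]
  bind d := e
step 2: unify c ~ f  [subst: {d:=e} | 1 pending]
  bind c := f
step 3: unify g ~ e  [subst: {d:=e, c:=f} | 0 pending]
  bind g := e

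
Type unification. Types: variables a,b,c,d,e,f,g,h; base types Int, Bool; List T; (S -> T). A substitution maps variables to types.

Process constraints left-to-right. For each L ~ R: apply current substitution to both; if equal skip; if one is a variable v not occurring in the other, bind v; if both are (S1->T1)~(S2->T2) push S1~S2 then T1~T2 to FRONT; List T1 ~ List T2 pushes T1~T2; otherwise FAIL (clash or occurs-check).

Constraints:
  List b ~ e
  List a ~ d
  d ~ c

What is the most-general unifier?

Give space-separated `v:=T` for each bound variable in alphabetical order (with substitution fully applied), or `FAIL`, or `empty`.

Answer: c:=List a d:=List a e:=List b

Derivation:
step 1: unify List b ~ e  [subst: {-} | 2 pending]
  bind e := List b
step 2: unify List a ~ d  [subst: {e:=List b} | 1 pending]
  bind d := List a
step 3: unify List a ~ c  [subst: {e:=List b, d:=List a} | 0 pending]
  bind c := List a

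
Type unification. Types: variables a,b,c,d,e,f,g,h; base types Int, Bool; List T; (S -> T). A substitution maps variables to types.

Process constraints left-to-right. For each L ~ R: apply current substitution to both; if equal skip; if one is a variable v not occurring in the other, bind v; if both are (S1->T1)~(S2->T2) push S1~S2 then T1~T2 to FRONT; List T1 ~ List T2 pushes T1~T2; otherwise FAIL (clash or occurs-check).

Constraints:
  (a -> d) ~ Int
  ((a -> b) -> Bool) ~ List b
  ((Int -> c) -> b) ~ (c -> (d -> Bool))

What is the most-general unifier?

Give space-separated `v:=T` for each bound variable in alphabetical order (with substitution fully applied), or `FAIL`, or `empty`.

Answer: FAIL

Derivation:
step 1: unify (a -> d) ~ Int  [subst: {-} | 2 pending]
  clash: (a -> d) vs Int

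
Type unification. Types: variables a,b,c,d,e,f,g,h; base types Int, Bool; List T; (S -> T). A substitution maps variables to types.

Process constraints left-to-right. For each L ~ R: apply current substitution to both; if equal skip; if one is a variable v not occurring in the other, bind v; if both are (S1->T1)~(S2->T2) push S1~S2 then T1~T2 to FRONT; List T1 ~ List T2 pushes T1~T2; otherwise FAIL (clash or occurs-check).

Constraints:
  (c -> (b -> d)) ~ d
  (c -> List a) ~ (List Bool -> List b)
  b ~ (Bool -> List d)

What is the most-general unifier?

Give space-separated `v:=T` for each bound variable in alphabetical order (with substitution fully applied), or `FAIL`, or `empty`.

Answer: FAIL

Derivation:
step 1: unify (c -> (b -> d)) ~ d  [subst: {-} | 2 pending]
  occurs-check fail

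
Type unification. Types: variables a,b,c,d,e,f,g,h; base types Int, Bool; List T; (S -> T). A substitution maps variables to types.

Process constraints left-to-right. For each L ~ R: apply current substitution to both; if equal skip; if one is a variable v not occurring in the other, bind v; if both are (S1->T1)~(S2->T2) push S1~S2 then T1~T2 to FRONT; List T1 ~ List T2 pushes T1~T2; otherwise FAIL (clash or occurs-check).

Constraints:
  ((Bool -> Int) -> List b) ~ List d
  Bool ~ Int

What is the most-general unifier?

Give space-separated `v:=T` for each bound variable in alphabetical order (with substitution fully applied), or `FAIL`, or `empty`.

Answer: FAIL

Derivation:
step 1: unify ((Bool -> Int) -> List b) ~ List d  [subst: {-} | 1 pending]
  clash: ((Bool -> Int) -> List b) vs List d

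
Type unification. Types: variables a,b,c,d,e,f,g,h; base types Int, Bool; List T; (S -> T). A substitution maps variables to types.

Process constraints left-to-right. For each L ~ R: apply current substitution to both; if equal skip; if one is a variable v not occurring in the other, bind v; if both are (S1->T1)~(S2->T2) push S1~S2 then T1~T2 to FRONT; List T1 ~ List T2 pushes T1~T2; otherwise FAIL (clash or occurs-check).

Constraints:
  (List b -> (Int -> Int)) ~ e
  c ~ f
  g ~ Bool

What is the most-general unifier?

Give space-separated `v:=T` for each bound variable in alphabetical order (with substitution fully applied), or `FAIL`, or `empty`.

Answer: c:=f e:=(List b -> (Int -> Int)) g:=Bool

Derivation:
step 1: unify (List b -> (Int -> Int)) ~ e  [subst: {-} | 2 pending]
  bind e := (List b -> (Int -> Int))
step 2: unify c ~ f  [subst: {e:=(List b -> (Int -> Int))} | 1 pending]
  bind c := f
step 3: unify g ~ Bool  [subst: {e:=(List b -> (Int -> Int)), c:=f} | 0 pending]
  bind g := Bool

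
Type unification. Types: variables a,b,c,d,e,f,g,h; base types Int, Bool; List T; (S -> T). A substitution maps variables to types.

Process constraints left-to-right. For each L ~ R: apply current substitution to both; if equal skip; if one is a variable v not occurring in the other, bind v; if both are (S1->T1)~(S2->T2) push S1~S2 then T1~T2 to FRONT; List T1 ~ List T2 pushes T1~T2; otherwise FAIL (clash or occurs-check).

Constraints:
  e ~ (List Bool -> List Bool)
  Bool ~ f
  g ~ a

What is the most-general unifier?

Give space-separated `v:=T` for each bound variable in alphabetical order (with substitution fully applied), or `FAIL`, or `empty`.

step 1: unify e ~ (List Bool -> List Bool)  [subst: {-} | 2 pending]
  bind e := (List Bool -> List Bool)
step 2: unify Bool ~ f  [subst: {e:=(List Bool -> List Bool)} | 1 pending]
  bind f := Bool
step 3: unify g ~ a  [subst: {e:=(List Bool -> List Bool), f:=Bool} | 0 pending]
  bind g := a

Answer: e:=(List Bool -> List Bool) f:=Bool g:=a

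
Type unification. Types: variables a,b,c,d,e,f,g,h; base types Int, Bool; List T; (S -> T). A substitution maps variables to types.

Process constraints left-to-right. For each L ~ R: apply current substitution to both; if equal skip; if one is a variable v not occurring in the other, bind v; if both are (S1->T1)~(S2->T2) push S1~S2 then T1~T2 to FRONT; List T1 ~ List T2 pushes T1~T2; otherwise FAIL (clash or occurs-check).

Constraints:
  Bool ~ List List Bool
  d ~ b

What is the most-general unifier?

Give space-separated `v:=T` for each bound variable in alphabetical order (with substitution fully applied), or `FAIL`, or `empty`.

Answer: FAIL

Derivation:
step 1: unify Bool ~ List List Bool  [subst: {-} | 1 pending]
  clash: Bool vs List List Bool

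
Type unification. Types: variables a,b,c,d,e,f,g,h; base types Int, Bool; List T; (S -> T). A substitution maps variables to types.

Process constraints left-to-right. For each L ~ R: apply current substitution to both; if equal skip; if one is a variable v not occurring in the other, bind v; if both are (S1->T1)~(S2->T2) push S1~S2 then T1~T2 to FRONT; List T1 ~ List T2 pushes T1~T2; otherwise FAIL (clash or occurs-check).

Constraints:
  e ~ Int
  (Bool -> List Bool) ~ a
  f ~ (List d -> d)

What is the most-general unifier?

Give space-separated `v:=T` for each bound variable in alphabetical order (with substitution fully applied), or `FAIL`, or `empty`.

Answer: a:=(Bool -> List Bool) e:=Int f:=(List d -> d)

Derivation:
step 1: unify e ~ Int  [subst: {-} | 2 pending]
  bind e := Int
step 2: unify (Bool -> List Bool) ~ a  [subst: {e:=Int} | 1 pending]
  bind a := (Bool -> List Bool)
step 3: unify f ~ (List d -> d)  [subst: {e:=Int, a:=(Bool -> List Bool)} | 0 pending]
  bind f := (List d -> d)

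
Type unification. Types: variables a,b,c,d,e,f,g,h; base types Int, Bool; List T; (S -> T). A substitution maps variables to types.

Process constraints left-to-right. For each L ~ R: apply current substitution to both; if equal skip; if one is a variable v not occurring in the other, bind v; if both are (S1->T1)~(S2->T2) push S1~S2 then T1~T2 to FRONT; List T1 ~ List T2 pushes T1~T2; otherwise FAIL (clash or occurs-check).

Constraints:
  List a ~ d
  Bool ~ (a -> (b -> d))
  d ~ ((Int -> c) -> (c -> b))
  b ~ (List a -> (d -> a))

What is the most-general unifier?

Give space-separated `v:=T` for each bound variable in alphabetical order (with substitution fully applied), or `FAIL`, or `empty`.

Answer: FAIL

Derivation:
step 1: unify List a ~ d  [subst: {-} | 3 pending]
  bind d := List a
step 2: unify Bool ~ (a -> (b -> List a))  [subst: {d:=List a} | 2 pending]
  clash: Bool vs (a -> (b -> List a))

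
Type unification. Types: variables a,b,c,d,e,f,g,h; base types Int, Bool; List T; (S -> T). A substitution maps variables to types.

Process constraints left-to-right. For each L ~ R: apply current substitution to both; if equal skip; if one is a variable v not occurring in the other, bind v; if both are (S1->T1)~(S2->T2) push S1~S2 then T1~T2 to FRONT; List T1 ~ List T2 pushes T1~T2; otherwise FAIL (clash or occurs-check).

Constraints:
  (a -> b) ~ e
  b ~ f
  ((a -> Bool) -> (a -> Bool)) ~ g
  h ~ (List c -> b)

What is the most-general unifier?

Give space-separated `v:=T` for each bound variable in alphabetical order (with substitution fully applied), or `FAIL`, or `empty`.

Answer: b:=f e:=(a -> f) g:=((a -> Bool) -> (a -> Bool)) h:=(List c -> f)

Derivation:
step 1: unify (a -> b) ~ e  [subst: {-} | 3 pending]
  bind e := (a -> b)
step 2: unify b ~ f  [subst: {e:=(a -> b)} | 2 pending]
  bind b := f
step 3: unify ((a -> Bool) -> (a -> Bool)) ~ g  [subst: {e:=(a -> b), b:=f} | 1 pending]
  bind g := ((a -> Bool) -> (a -> Bool))
step 4: unify h ~ (List c -> f)  [subst: {e:=(a -> b), b:=f, g:=((a -> Bool) -> (a -> Bool))} | 0 pending]
  bind h := (List c -> f)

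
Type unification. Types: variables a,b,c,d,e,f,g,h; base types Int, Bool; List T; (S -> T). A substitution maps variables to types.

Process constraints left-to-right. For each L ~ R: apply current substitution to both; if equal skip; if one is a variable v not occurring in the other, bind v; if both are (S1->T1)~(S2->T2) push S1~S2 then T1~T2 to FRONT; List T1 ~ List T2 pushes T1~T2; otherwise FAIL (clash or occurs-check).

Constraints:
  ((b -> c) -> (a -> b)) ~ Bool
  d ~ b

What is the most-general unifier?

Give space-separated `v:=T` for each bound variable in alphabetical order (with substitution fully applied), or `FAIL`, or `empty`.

Answer: FAIL

Derivation:
step 1: unify ((b -> c) -> (a -> b)) ~ Bool  [subst: {-} | 1 pending]
  clash: ((b -> c) -> (a -> b)) vs Bool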